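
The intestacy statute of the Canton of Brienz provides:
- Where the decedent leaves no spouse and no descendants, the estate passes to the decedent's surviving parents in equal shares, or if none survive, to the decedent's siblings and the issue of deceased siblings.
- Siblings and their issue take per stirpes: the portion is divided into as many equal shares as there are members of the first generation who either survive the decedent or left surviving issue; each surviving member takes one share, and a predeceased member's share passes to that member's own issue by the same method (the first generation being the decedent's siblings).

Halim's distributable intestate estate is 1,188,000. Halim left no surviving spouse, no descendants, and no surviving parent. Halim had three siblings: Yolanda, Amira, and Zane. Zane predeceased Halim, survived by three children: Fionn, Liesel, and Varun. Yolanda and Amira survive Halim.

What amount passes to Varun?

The entire 1,188,000 passes to the siblings and their issue.
That amount (1,188,000) is divided into 3 shares of 396,000: Yolanda and Amira each take 396,000; Zane's 396,000 share passes to Zane's issue.
Zane's share (396,000) is divided into 3 shares of 132,000: Fionn, Liesel, and Varun each take 132,000.

Varun receives 132,000.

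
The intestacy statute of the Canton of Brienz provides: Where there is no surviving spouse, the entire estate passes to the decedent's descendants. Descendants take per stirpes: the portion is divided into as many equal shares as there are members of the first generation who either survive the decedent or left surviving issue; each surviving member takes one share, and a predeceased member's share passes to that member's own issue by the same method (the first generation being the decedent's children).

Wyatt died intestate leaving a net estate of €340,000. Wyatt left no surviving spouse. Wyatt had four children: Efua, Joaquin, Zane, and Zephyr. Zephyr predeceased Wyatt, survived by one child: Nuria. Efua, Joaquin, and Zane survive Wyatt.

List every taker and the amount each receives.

Efua: €85,000; Joaquin: €85,000; Zane: €85,000; Nuria: €85,000

The entire €340,000 passes to the descendants.
That amount (€340,000) is divided into 4 shares of €85,000: Efua, Joaquin, and Zane each take €85,000; Zephyr's €85,000 share passes to Zephyr's issue.
Zephyr's share (€85,000) passes entirely to Nuria.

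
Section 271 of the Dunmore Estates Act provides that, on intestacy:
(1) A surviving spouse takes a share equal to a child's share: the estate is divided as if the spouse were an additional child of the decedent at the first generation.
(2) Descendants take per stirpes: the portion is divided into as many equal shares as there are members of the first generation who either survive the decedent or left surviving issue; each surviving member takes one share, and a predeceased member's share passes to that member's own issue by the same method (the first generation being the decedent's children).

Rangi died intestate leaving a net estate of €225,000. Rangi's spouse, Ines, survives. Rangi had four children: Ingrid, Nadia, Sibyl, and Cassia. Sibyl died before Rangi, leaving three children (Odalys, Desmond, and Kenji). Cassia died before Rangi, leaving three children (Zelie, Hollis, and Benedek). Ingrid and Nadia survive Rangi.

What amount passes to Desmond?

Desmond receives €15,000.

The spouse counts as an additional share at the children's level, so there are 5 primary shares of €45,000. Ines takes one such share (€45,000).
The children's combined portion (€180,000) is divided into 4 shares of €45,000: Ingrid and Nadia each take €45,000; Sibyl's €45,000 share passes to Sibyl's issue; Cassia's €45,000 share passes to Cassia's issue.
Sibyl's share (€45,000) is divided into 3 shares of €15,000: Odalys, Desmond, and Kenji each take €15,000.
Cassia's share (€45,000) is divided into 3 shares of €15,000: Zelie, Hollis, and Benedek each take €15,000.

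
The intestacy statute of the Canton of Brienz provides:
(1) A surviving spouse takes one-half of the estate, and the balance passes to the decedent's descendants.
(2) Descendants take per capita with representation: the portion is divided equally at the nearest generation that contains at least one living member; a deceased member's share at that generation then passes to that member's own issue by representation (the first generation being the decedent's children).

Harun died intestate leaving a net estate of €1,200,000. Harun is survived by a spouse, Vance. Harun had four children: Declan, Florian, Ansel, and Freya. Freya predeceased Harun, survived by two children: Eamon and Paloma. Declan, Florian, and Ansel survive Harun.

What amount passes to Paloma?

Paloma receives €75,000.

Vance takes one-half of €1,200,000 = €600,000. The remaining €600,000 passes to the descendants.
The descendants' portion (€600,000) is divided into 4 shares of €150,000: Declan, Florian, and Ansel each take €150,000; Freya's €150,000 share passes to Freya's issue.
Freya's share (€150,000) is divided into 2 shares of €75,000: Eamon and Paloma each take €75,000.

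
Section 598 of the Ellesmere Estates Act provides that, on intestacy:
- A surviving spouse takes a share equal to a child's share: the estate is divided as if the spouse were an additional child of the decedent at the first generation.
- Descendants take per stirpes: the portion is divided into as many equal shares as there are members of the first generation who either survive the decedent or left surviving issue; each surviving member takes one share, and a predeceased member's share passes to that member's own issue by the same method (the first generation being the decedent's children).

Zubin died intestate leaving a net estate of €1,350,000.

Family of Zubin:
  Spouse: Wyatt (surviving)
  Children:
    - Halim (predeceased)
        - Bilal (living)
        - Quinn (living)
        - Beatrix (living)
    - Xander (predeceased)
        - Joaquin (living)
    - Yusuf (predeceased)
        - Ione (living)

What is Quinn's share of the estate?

The spouse counts as an additional share at the children's level, so there are 4 primary shares of €337,500. Wyatt takes one such share (€337,500).
The children's combined portion (€1,012,500) is divided into 3 shares of €337,500: Halim's €337,500 share passes to Halim's issue; Xander's €337,500 share passes to Xander's issue; Yusuf's €337,500 share passes to Yusuf's issue.
Halim's share (€337,500) is divided into 3 shares of €112,500: Bilal, Quinn, and Beatrix each take €112,500.
Xander's share (€337,500) passes entirely to Joaquin.
Yusuf's share (€337,500) passes entirely to Ione.

Quinn receives €112,500.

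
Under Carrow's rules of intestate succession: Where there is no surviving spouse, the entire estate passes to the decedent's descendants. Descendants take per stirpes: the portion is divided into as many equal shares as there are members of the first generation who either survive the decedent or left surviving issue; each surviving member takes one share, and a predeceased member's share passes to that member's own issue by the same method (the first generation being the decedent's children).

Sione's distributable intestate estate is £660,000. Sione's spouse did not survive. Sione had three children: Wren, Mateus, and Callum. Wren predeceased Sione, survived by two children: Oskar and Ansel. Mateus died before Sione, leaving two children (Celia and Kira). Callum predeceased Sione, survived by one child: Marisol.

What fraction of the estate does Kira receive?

Kira receives 1/6 of the estate.

The entire £660,000 passes to the descendants.
That amount (£660,000) is divided into 3 shares of £220,000: Wren's £220,000 share passes to Wren's issue; Mateus's £220,000 share passes to Mateus's issue; Callum's £220,000 share passes to Callum's issue.
Wren's share (£220,000) is divided into 2 shares of £110,000: Oskar and Ansel each take £110,000.
Mateus's share (£220,000) is divided into 2 shares of £110,000: Celia and Kira each take £110,000.
Callum's share (£220,000) passes entirely to Marisol.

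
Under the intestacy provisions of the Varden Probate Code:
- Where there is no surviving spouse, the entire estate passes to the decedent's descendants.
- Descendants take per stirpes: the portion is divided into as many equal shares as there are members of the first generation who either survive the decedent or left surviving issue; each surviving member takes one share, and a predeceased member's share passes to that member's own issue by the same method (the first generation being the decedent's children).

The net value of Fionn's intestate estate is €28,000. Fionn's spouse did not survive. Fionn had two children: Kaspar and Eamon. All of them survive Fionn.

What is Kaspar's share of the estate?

The entire €28,000 passes to the descendants.
That amount (€28,000) is divided into 2 shares of €14,000: Kaspar and Eamon each take €14,000.

Kaspar receives €14,000.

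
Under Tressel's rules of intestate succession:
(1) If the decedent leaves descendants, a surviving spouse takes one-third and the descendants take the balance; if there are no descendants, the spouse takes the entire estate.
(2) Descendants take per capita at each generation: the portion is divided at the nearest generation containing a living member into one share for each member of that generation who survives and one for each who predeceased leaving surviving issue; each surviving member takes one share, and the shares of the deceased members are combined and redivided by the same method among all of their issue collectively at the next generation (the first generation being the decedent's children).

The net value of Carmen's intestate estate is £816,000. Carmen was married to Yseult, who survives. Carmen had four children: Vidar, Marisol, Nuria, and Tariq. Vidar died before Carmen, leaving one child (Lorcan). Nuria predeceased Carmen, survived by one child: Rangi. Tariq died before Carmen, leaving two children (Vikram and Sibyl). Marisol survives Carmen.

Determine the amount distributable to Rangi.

Yseult takes one-third of £816,000 = £272,000. The remaining £544,000 passes to the descendants.
The descendants' portion (£544,000) is divided at the children's generation into 4 shares of £136,000. Marisol takes £136,000. The 3 shares of the deceased (Vidar, Nuria, and Tariq) are combined into a pool of £408,000.
That pool (£408,000) is divided at the grandchildren's generation equally among Lorcan, Rangi, Vikram, and Sibyl: £102,000 each.

Rangi receives £102,000.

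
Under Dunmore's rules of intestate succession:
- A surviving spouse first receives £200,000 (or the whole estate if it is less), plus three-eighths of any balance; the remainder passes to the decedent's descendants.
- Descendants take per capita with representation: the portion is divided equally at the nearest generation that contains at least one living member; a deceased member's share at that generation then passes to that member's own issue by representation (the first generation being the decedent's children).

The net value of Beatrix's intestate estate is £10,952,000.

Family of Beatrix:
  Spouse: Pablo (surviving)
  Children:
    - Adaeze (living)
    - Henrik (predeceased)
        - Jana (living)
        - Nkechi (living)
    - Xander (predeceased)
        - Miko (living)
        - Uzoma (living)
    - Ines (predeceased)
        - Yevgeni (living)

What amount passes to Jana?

Jana receives £840,000.

Pablo first takes £200,000, leaving a balance of £10,752,000. Pablo then takes three-eighths of the balance (£4,032,000), for a total of £4,232,000. The remaining £6,720,000 passes to the descendants.
The descendants' portion (£6,720,000) is divided into 4 shares of £1,680,000: Adaeze takes £1,680,000; Henrik's £1,680,000 share passes to Henrik's issue; Xander's £1,680,000 share passes to Xander's issue; Ines's £1,680,000 share passes to Ines's issue.
Henrik's share (£1,680,000) is divided into 2 shares of £840,000: Jana and Nkechi each take £840,000.
Xander's share (£1,680,000) is divided into 2 shares of £840,000: Miko and Uzoma each take £840,000.
Ines's share (£1,680,000) passes entirely to Yevgeni.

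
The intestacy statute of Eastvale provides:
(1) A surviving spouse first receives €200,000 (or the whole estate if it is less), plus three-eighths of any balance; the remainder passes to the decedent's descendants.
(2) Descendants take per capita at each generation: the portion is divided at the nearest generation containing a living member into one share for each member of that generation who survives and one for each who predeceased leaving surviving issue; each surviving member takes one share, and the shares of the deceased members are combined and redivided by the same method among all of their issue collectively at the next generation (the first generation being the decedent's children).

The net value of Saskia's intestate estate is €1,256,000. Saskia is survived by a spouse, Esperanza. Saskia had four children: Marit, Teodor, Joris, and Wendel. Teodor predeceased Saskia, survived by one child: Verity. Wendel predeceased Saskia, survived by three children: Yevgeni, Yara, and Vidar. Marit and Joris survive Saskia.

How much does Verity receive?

Verity receives €82,500.

Esperanza first takes €200,000, leaving a balance of €1,056,000. Esperanza then takes three-eighths of the balance (€396,000), for a total of €596,000. The remaining €660,000 passes to the descendants.
The descendants' portion (€660,000) is divided at the children's generation into 4 shares of €165,000. Marit and Joris each take €165,000. The 2 shares of the deceased (Teodor and Wendel) are combined into a pool of €330,000.
That pool (€330,000) is divided at the grandchildren's generation equally among Verity, Yevgeni, Yara, and Vidar: €82,500 each.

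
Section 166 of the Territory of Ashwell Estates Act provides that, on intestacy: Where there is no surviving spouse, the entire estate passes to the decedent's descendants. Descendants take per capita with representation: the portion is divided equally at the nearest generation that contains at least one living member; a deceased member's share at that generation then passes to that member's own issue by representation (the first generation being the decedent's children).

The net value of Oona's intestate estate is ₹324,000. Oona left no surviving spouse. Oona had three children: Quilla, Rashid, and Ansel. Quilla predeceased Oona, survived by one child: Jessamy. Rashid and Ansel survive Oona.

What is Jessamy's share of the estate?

The entire ₹324,000 passes to the descendants.
That amount (₹324,000) is divided into 3 shares of ₹108,000: Rashid and Ansel each take ₹108,000; Quilla's ₹108,000 share passes to Quilla's issue.
Quilla's share (₹108,000) passes entirely to Jessamy.

Jessamy receives ₹108,000.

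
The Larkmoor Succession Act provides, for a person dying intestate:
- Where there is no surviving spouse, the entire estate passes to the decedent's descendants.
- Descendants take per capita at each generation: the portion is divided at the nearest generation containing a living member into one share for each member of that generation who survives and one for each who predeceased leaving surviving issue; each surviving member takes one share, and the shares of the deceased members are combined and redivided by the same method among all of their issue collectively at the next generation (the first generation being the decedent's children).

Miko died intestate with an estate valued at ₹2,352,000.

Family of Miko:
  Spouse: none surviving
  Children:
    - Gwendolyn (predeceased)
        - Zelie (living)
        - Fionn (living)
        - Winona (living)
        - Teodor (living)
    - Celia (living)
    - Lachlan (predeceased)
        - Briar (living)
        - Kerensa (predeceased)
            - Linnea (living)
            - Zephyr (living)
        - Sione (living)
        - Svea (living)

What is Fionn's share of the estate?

The entire ₹2,352,000 passes to the descendants.
That amount (₹2,352,000) is divided at the children's generation into 3 shares of ₹784,000. Celia takes ₹784,000. The 2 shares of the deceased (Gwendolyn and Lachlan) are combined into a pool of ₹1,568,000.
That pool (₹1,568,000) is divided at the grandchildren's generation into 8 shares of ₹196,000. Zelie, Fionn, Winona, Teodor, Briar, Sione, and Svea each take ₹196,000. The remaining share for the deceased Kerensa (₹196,000) is carried to the next generation.
That pool (₹196,000) is divided at the great-grandchildren's generation equally among Linnea and Zephyr: ₹98,000 each.

Fionn receives ₹196,000.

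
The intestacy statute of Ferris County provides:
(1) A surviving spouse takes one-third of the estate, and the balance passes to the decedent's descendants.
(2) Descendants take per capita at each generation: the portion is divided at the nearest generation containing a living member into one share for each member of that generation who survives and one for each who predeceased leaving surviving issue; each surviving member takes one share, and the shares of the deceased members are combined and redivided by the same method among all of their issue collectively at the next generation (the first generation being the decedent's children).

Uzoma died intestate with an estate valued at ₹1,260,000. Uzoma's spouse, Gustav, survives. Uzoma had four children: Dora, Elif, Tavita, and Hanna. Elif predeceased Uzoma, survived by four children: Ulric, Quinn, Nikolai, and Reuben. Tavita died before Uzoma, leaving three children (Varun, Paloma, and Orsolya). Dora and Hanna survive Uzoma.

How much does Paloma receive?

Gustav takes one-third of ₹1,260,000 = ₹420,000. The remaining ₹840,000 passes to the descendants.
The descendants' portion (₹840,000) is divided at the children's generation into 4 shares of ₹210,000. Dora and Hanna each take ₹210,000. The 2 shares of the deceased (Elif and Tavita) are combined into a pool of ₹420,000.
That pool (₹420,000) is divided at the grandchildren's generation equally among Ulric, Quinn, Nikolai, Reuben, Varun, Paloma, and Orsolya: ₹60,000 each.

Paloma receives ₹60,000.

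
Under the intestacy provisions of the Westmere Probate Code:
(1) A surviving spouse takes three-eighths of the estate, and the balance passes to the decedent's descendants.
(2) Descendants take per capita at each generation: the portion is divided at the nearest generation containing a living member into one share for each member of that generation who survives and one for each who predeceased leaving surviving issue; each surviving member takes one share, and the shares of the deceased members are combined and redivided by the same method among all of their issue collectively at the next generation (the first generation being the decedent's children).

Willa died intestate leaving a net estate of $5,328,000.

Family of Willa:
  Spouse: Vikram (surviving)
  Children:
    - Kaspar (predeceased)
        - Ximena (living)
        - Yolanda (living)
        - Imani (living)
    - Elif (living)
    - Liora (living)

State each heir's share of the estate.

Vikram takes three-eighths of $5,328,000 = $1,998,000. The remaining $3,330,000 passes to the descendants.
The descendants' portion ($3,330,000) is divided at the children's generation into 3 shares of $1,110,000. Elif and Liora each take $1,110,000. The remaining share for the deceased Kaspar ($1,110,000) is carried to the next generation.
That pool ($1,110,000) is divided at the grandchildren's generation equally among Ximena, Yolanda, and Imani: $370,000 each.

Vikram: $1,998,000; Ximena: $370,000; Yolanda: $370,000; Imani: $370,000; Elif: $1,110,000; Liora: $1,110,000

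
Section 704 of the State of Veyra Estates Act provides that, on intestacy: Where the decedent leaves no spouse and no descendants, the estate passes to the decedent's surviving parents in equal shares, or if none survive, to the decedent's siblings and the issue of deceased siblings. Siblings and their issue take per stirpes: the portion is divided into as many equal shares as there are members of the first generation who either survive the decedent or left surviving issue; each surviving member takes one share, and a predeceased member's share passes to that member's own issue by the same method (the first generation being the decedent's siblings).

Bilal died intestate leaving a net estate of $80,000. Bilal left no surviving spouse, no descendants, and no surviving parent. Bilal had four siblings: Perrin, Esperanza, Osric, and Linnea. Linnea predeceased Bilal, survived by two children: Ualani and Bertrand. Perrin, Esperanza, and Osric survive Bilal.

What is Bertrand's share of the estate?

The entire $80,000 passes to the siblings and their issue.
That amount ($80,000) is divided into 4 shares of $20,000: Perrin, Esperanza, and Osric each take $20,000; Linnea's $20,000 share passes to Linnea's issue.
Linnea's share ($20,000) is divided into 2 shares of $10,000: Ualani and Bertrand each take $10,000.

Bertrand receives $10,000.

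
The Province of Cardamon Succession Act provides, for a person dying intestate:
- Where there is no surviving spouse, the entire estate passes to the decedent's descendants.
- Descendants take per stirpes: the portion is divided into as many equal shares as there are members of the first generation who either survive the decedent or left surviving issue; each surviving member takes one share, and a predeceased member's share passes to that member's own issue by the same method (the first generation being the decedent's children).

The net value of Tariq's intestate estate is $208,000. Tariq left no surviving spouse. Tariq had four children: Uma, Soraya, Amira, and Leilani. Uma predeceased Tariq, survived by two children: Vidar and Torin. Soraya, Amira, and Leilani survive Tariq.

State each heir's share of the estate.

The entire $208,000 passes to the descendants.
That amount ($208,000) is divided into 4 shares of $52,000: Soraya, Amira, and Leilani each take $52,000; Uma's $52,000 share passes to Uma's issue.
Uma's share ($52,000) is divided into 2 shares of $26,000: Vidar and Torin each take $26,000.

Vidar: $26,000; Torin: $26,000; Soraya: $52,000; Amira: $52,000; Leilani: $52,000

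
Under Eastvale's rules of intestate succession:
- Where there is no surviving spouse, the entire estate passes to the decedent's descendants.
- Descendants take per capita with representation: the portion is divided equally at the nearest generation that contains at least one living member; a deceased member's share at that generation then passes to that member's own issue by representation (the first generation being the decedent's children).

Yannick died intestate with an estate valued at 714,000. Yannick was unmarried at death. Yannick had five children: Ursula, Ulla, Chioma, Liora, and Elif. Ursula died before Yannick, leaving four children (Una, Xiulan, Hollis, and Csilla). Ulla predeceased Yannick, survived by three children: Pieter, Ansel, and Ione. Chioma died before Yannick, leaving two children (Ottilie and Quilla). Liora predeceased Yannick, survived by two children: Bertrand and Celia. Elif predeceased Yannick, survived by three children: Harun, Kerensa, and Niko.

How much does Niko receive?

Niko receives 51,000.

The entire 714,000 passes to the descendants.
No child survives, so the initial division is made at the grandchildren's generation.
That amount (714,000) is divided into 14 shares of 51,000: Una, Xiulan, Hollis, Csilla, Pieter, Ansel, Ione, Ottilie, Quilla, Bertrand, Celia, Harun, Kerensa, and Niko each take 51,000.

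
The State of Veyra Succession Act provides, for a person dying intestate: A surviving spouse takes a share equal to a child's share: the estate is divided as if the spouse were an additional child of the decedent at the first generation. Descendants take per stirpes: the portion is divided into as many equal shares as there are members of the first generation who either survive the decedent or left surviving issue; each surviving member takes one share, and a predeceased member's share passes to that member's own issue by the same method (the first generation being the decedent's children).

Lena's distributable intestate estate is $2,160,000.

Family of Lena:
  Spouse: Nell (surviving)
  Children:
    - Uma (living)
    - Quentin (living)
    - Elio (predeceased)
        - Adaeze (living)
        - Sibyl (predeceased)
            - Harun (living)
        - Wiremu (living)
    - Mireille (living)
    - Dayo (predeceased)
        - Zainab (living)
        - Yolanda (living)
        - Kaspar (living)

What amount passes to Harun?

The spouse counts as an additional share at the children's level, so there are 6 primary shares of $360,000. Nell takes one such share ($360,000).
The children's combined portion ($1,800,000) is divided into 5 shares of $360,000: Uma, Quentin, and Mireille each take $360,000; Elio's $360,000 share passes to Elio's issue; Dayo's $360,000 share passes to Dayo's issue.
Elio's share ($360,000) is divided into 3 shares of $120,000: Adaeze and Wiremu each take $120,000; Sibyl's $120,000 share passes to Sibyl's issue.
Sibyl's share ($120,000) passes entirely to Harun.
Dayo's share ($360,000) is divided into 3 shares of $120,000: Zainab, Yolanda, and Kaspar each take $120,000.

Harun receives $120,000.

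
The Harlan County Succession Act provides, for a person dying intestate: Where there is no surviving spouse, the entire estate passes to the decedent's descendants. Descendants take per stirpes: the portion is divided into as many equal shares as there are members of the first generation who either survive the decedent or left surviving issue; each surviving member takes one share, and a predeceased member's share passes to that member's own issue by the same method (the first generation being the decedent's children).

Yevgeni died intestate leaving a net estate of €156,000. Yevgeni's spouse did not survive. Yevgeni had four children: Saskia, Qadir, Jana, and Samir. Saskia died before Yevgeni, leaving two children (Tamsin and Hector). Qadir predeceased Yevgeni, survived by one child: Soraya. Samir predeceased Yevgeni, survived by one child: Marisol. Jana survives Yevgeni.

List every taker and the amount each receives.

The entire €156,000 passes to the descendants.
That amount (€156,000) is divided into 4 shares of €39,000: Jana takes €39,000; Saskia's €39,000 share passes to Saskia's issue; Qadir's €39,000 share passes to Qadir's issue; Samir's €39,000 share passes to Samir's issue.
Saskia's share (€39,000) is divided into 2 shares of €19,500: Tamsin and Hector each take €19,500.
Qadir's share (€39,000) passes entirely to Soraya.
Samir's share (€39,000) passes entirely to Marisol.

Tamsin: €19,500; Hector: €19,500; Soraya: €39,000; Jana: €39,000; Marisol: €39,000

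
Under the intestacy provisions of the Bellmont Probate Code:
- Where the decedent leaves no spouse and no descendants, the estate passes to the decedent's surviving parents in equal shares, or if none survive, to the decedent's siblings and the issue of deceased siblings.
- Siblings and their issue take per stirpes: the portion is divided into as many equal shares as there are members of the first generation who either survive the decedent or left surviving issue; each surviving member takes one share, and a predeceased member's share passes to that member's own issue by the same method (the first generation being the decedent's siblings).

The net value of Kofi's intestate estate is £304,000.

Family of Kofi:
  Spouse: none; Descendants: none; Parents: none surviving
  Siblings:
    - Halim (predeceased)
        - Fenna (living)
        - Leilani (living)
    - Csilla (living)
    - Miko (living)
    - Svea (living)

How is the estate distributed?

Fenna: £38,000; Leilani: £38,000; Csilla: £76,000; Miko: £76,000; Svea: £76,000

The entire £304,000 passes to the siblings and their issue.
That amount (£304,000) is divided into 4 shares of £76,000: Csilla, Miko, and Svea each take £76,000; Halim's £76,000 share passes to Halim's issue.
Halim's share (£76,000) is divided into 2 shares of £38,000: Fenna and Leilani each take £38,000.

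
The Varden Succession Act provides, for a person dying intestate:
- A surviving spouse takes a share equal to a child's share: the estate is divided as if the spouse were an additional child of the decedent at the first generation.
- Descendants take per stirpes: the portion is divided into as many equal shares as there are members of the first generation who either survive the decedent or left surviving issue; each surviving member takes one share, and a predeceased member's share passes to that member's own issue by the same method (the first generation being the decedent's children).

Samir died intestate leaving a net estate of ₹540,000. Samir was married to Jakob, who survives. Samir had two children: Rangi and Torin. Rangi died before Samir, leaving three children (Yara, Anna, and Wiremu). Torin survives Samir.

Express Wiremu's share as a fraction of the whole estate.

Wiremu receives 1/9 of the estate.

The spouse counts as an additional share at the children's level, so there are 3 primary shares of ₹180,000. Jakob takes one such share (₹180,000).
The children's combined portion (₹360,000) is divided into 2 shares of ₹180,000: Torin takes ₹180,000; Rangi's ₹180,000 share passes to Rangi's issue.
Rangi's share (₹180,000) is divided into 3 shares of ₹60,000: Yara, Anna, and Wiremu each take ₹60,000.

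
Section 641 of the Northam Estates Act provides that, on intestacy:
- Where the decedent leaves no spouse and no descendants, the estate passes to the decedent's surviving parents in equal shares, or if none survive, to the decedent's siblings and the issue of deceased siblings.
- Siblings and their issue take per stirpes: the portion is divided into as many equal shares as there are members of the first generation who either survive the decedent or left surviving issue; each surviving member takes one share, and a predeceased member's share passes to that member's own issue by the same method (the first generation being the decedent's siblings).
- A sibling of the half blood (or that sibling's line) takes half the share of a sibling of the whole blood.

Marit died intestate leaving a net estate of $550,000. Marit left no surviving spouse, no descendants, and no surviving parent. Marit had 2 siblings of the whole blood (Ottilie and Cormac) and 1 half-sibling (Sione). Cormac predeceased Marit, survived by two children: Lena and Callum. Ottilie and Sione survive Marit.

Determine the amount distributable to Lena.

Lena receives $110,000.

The entire $550,000 passes to the siblings and their issue.
Counting each half-blood sibling's line as half a unit, there are 5/2 units in $550,000, so one unit is $220,000. Whole-blood lines (Ottilie and Cormac) take $220,000 each; half-blood lines (Sione) take $110,000 each.
Cormac's share ($220,000) is divided into 2 shares of $110,000: Lena and Callum each take $110,000.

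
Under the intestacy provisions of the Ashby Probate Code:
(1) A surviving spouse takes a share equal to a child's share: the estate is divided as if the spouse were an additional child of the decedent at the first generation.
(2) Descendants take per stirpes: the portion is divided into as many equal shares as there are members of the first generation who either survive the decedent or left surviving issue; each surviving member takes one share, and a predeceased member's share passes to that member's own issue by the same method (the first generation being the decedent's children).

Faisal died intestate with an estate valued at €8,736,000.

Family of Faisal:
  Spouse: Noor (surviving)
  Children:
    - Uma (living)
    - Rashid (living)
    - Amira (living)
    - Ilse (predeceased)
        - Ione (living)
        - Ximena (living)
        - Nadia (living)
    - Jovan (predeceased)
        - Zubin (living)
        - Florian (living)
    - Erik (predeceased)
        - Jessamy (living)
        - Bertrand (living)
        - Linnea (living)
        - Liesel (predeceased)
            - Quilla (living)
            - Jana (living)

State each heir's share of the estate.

The spouse counts as an additional share at the children's level, so there are 7 primary shares of €1,248,000. Noor takes one such share (€1,248,000).
The children's combined portion (€7,488,000) is divided into 6 shares of €1,248,000: Uma, Rashid, and Amira each take €1,248,000; Ilse's €1,248,000 share passes to Ilse's issue; Jovan's €1,248,000 share passes to Jovan's issue; Erik's €1,248,000 share passes to Erik's issue.
Ilse's share (€1,248,000) is divided into 3 shares of €416,000: Ione, Ximena, and Nadia each take €416,000.
Jovan's share (€1,248,000) is divided into 2 shares of €624,000: Zubin and Florian each take €624,000.
Erik's share (€1,248,000) is divided into 4 shares of €312,000: Jessamy, Bertrand, and Linnea each take €312,000; Liesel's €312,000 share passes to Liesel's issue.
Liesel's share (€312,000) is divided into 2 shares of €156,000: Quilla and Jana each take €156,000.

Noor: €1,248,000; Uma: €1,248,000; Rashid: €1,248,000; Amira: €1,248,000; Ione: €416,000; Ximena: €416,000; Nadia: €416,000; Zubin: €624,000; Florian: €624,000; Jessamy: €312,000; Bertrand: €312,000; Linnea: €312,000; Quilla: €156,000; Jana: €156,000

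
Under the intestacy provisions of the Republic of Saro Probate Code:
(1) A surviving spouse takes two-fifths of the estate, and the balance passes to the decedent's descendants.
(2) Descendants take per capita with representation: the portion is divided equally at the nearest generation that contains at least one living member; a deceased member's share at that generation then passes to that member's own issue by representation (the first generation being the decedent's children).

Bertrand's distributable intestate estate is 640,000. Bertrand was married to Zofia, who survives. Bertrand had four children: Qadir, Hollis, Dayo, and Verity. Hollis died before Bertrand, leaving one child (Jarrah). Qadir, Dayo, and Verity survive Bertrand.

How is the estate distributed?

Zofia: 256,000; Qadir: 96,000; Jarrah: 96,000; Dayo: 96,000; Verity: 96,000

Zofia takes two-fifths of 640,000 = 256,000. The remaining 384,000 passes to the descendants.
The descendants' portion (384,000) is divided into 4 shares of 96,000: Qadir, Dayo, and Verity each take 96,000; Hollis's 96,000 share passes to Hollis's issue.
Hollis's share (96,000) passes entirely to Jarrah.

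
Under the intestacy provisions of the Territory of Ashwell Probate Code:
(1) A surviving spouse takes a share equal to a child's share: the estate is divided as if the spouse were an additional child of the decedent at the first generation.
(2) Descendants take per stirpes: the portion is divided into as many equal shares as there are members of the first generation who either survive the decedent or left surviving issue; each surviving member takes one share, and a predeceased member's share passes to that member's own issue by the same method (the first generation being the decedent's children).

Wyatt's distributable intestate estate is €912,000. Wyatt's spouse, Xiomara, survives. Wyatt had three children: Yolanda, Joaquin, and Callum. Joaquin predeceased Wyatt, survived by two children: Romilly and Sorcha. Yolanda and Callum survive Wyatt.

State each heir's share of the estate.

The spouse counts as an additional share at the children's level, so there are 4 primary shares of €228,000. Xiomara takes one such share (€228,000).
The children's combined portion (€684,000) is divided into 3 shares of €228,000: Yolanda and Callum each take €228,000; Joaquin's €228,000 share passes to Joaquin's issue.
Joaquin's share (€228,000) is divided into 2 shares of €114,000: Romilly and Sorcha each take €114,000.

Xiomara: €228,000; Yolanda: €228,000; Romilly: €114,000; Sorcha: €114,000; Callum: €228,000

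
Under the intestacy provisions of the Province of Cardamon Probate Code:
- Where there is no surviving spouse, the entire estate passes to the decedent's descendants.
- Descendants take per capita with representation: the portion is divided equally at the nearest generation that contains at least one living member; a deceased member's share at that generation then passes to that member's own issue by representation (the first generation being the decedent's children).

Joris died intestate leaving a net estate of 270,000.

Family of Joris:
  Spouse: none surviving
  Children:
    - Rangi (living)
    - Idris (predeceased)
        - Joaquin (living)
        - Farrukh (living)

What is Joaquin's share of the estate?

Joaquin receives 67,500.

The entire 270,000 passes to the descendants.
That amount (270,000) is divided into 2 shares of 135,000: Rangi takes 135,000; Idris's 135,000 share passes to Idris's issue.
Idris's share (135,000) is divided into 2 shares of 67,500: Joaquin and Farrukh each take 67,500.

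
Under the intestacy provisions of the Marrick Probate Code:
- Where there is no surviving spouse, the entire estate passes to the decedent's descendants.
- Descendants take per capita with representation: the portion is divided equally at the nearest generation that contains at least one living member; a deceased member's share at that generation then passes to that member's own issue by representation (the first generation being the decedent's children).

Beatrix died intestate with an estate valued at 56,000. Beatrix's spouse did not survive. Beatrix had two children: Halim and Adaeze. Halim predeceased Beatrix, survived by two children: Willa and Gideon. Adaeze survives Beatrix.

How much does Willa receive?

The entire 56,000 passes to the descendants.
That amount (56,000) is divided into 2 shares of 28,000: Adaeze takes 28,000; Halim's 28,000 share passes to Halim's issue.
Halim's share (28,000) is divided into 2 shares of 14,000: Willa and Gideon each take 14,000.

Willa receives 14,000.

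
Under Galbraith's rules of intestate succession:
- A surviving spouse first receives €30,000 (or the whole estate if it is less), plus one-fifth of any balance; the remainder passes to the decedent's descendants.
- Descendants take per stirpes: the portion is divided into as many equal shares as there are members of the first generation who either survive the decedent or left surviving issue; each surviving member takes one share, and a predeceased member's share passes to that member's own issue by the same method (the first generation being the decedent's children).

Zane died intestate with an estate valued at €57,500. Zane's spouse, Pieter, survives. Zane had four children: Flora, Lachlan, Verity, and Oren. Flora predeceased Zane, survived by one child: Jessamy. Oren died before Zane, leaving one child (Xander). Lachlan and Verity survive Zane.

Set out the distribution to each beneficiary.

Pieter: €35,500; Jessamy: €5,500; Lachlan: €5,500; Verity: €5,500; Xander: €5,500

Pieter first takes €30,000, leaving a balance of €27,500. Pieter then takes one-fifth of the balance (€5,500), for a total of €35,500. The remaining €22,000 passes to the descendants.
The descendants' portion (€22,000) is divided into 4 shares of €5,500: Lachlan and Verity each take €5,500; Flora's €5,500 share passes to Flora's issue; Oren's €5,500 share passes to Oren's issue.
Flora's share (€5,500) passes entirely to Jessamy.
Oren's share (€5,500) passes entirely to Xander.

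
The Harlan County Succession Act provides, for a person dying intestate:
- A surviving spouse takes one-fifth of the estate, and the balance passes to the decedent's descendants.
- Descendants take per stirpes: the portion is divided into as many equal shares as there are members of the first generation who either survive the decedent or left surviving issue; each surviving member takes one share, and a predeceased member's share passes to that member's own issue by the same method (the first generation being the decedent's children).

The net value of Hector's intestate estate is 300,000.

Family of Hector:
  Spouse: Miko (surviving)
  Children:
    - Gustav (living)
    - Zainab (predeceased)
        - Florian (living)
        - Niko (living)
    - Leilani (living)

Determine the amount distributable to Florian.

Miko takes one-fifth of 300,000 = 60,000. The remaining 240,000 passes to the descendants.
The descendants' portion (240,000) is divided into 3 shares of 80,000: Gustav and Leilani each take 80,000; Zainab's 80,000 share passes to Zainab's issue.
Zainab's share (80,000) is divided into 2 shares of 40,000: Florian and Niko each take 40,000.

Florian receives 40,000.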